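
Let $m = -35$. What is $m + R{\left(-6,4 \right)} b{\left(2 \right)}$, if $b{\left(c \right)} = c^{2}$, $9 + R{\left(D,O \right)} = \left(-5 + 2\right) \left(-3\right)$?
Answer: $-35$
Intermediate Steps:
$R{\left(D,O \right)} = 0$ ($R{\left(D,O \right)} = -9 + \left(-5 + 2\right) \left(-3\right) = -9 - -9 = -9 + 9 = 0$)
$m + R{\left(-6,4 \right)} b{\left(2 \right)} = -35 + 0 \cdot 2^{2} = -35 + 0 \cdot 4 = -35 + 0 = -35$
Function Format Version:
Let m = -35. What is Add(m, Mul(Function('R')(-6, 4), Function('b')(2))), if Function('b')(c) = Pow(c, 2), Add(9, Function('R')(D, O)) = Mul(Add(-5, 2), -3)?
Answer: -35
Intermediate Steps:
Function('R')(D, O) = 0 (Function('R')(D, O) = Add(-9, Mul(Add(-5, 2), -3)) = Add(-9, Mul(-3, -3)) = Add(-9, 9) = 0)
Add(m, Mul(Function('R')(-6, 4), Function('b')(2))) = Add(-35, Mul(0, Pow(2, 2))) = Add(-35, Mul(0, 4)) = Add(-35, 0) = -35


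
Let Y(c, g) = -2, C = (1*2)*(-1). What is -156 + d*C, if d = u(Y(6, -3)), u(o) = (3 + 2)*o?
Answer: -136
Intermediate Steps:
C = -2 (C = 2*(-1) = -2)
u(o) = 5*o
d = -10 (d = 5*(-2) = -10)
-156 + d*C = -156 - 10*(-2) = -156 + 20 = -136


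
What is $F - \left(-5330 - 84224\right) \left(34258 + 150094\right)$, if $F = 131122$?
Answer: $16509590130$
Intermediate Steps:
$F - \left(-5330 - 84224\right) \left(34258 + 150094\right) = 131122 - \left(-5330 - 84224\right) \left(34258 + 150094\right) = 131122 - \left(-89554\right) 184352 = 131122 - -16509459008 = 131122 + 16509459008 = 16509590130$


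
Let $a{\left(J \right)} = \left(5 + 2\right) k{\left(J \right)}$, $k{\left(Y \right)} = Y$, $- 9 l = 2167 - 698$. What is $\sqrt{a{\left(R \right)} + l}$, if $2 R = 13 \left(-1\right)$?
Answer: $\frac{17 i \sqrt{26}}{6} \approx 14.447 i$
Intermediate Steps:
$l = - \frac{1469}{9}$ ($l = - \frac{2167 - 698}{9} = \left(- \frac{1}{9}\right) 1469 = - \frac{1469}{9} \approx -163.22$)
$R = - \frac{13}{2}$ ($R = \frac{13 \left(-1\right)}{2} = \frac{1}{2} \left(-13\right) = - \frac{13}{2} \approx -6.5$)
$a{\left(J \right)} = 7 J$ ($a{\left(J \right)} = \left(5 + 2\right) J = 7 J$)
$\sqrt{a{\left(R \right)} + l} = \sqrt{7 \left(- \frac{13}{2}\right) - \frac{1469}{9}} = \sqrt{- \frac{91}{2} - \frac{1469}{9}} = \sqrt{- \frac{3757}{18}} = \frac{17 i \sqrt{26}}{6}$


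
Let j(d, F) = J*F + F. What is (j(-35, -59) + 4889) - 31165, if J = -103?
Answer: -20258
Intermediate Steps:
j(d, F) = -102*F (j(d, F) = -103*F + F = -102*F)
(j(-35, -59) + 4889) - 31165 = (-102*(-59) + 4889) - 31165 = (6018 + 4889) - 31165 = 10907 - 31165 = -20258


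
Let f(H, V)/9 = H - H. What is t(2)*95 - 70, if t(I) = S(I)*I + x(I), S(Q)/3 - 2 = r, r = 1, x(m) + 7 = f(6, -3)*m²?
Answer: 975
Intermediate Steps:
f(H, V) = 0 (f(H, V) = 9*(H - H) = 9*0 = 0)
x(m) = -7 (x(m) = -7 + 0*m² = -7 + 0 = -7)
S(Q) = 9 (S(Q) = 6 + 3*1 = 6 + 3 = 9)
t(I) = -7 + 9*I (t(I) = 9*I - 7 = -7 + 9*I)
t(2)*95 - 70 = (-7 + 9*2)*95 - 70 = (-7 + 18)*95 - 70 = 11*95 - 70 = 1045 - 70 = 975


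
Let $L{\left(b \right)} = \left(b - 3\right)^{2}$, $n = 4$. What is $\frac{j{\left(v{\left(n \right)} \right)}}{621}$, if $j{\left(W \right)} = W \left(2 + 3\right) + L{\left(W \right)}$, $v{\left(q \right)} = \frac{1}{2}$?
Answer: $\frac{35}{2484} \approx 0.01409$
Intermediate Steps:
$L{\left(b \right)} = \left(-3 + b\right)^{2}$
$v{\left(q \right)} = \frac{1}{2}$
$j{\left(W \right)} = \left(-3 + W\right)^{2} + 5 W$ ($j{\left(W \right)} = W \left(2 + 3\right) + \left(-3 + W\right)^{2} = W 5 + \left(-3 + W\right)^{2} = 5 W + \left(-3 + W\right)^{2} = \left(-3 + W\right)^{2} + 5 W$)
$\frac{j{\left(v{\left(n \right)} \right)}}{621} = \frac{9 + \left(\frac{1}{2}\right)^{2} - \frac{1}{2}}{621} = \left(9 + \frac{1}{4} - \frac{1}{2}\right) \frac{1}{621} = \frac{35}{4} \cdot \frac{1}{621} = \frac{35}{2484}$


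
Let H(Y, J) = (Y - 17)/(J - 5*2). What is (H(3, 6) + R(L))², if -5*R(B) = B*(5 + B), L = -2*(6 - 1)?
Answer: 169/4 ≈ 42.250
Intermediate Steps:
H(Y, J) = (-17 + Y)/(-10 + J) (H(Y, J) = (-17 + Y)/(J - 10) = (-17 + Y)/(-10 + J))
L = -10 (L = -2*5 = -10)
R(B) = -B*(5 + B)/5
(H(3, 6) + R(L))² = ((-17 + 3)/(-10 + 6) - ⅕*(-10)*(5 - 10))² = (-14/(-4) - ⅕*(-10)*(-5))² = (-¼*(-14) - 10)² = (7/2 - 10)² = (-13/2)² = 169/4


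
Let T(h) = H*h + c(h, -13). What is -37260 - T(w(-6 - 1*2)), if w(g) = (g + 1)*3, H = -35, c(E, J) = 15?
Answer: -38010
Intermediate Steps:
w(g) = 3 + 3*g (w(g) = (1 + g)*3 = 3 + 3*g)
T(h) = 15 - 35*h (T(h) = -35*h + 15 = 15 - 35*h)
-37260 - T(w(-6 - 1*2)) = -37260 - (15 - 35*(3 + 3*(-6 - 1*2))) = -37260 - (15 - 35*(3 + 3*(-6 - 2))) = -37260 - (15 - 35*(3 + 3*(-8))) = -37260 - (15 - 35*(3 - 24)) = -37260 - (15 - 35*(-21)) = -37260 - (15 + 735) = -37260 - 1*750 = -37260 - 750 = -38010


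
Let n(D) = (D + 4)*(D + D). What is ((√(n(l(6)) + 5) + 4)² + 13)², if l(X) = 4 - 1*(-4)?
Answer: 63684 + 3616*√197 ≈ 1.1444e+5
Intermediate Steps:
l(X) = 8 (l(X) = 4 + 4 = 8)
n(D) = 2*D*(4 + D) (n(D) = (4 + D)*(2*D) = 2*D*(4 + D))
((√(n(l(6)) + 5) + 4)² + 13)² = ((√(2*8*(4 + 8) + 5) + 4)² + 13)² = ((√(2*8*12 + 5) + 4)² + 13)² = ((√(192 + 5) + 4)² + 13)² = ((√197 + 4)² + 13)² = ((4 + √197)² + 13)² = (13 + (4 + √197)²)²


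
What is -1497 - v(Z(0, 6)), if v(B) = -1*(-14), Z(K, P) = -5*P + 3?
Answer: -1511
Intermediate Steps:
Z(K, P) = 3 - 5*P
v(B) = 14
-1497 - v(Z(0, 6)) = -1497 - 1*14 = -1497 - 14 = -1511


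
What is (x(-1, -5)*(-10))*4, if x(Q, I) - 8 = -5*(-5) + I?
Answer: -1120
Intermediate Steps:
x(Q, I) = 33 + I (x(Q, I) = 8 + (-5*(-5) + I) = 8 + (25 + I) = 33 + I)
(x(-1, -5)*(-10))*4 = ((33 - 5)*(-10))*4 = (28*(-10))*4 = -280*4 = -1120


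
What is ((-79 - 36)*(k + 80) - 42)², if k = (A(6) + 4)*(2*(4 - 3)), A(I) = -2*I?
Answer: 54789604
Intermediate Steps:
k = -16 (k = (-2*6 + 4)*(2*(4 - 3)) = (-12 + 4)*(2*1) = -8*2 = -16)
((-79 - 36)*(k + 80) - 42)² = ((-79 - 36)*(-16 + 80) - 42)² = (-115*64 - 42)² = (-7360 - 42)² = (-7402)² = 54789604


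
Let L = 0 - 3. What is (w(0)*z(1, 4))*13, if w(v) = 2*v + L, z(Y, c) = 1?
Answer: -39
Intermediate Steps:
L = -3
w(v) = -3 + 2*v (w(v) = 2*v - 3 = -3 + 2*v)
(w(0)*z(1, 4))*13 = ((-3 + 2*0)*1)*13 = ((-3 + 0)*1)*13 = -3*1*13 = -3*13 = -39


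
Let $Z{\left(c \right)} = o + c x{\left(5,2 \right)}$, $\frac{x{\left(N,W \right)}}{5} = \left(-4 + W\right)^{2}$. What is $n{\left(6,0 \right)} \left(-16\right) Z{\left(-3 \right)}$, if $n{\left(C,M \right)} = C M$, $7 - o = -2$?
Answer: $0$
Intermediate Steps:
$o = 9$ ($o = 7 - -2 = 7 + 2 = 9$)
$x{\left(N,W \right)} = 5 \left(-4 + W\right)^{2}$
$Z{\left(c \right)} = 9 + 20 c$ ($Z{\left(c \right)} = 9 + c 5 \left(-4 + 2\right)^{2} = 9 + c 5 \left(-2\right)^{2} = 9 + c 5 \cdot 4 = 9 + c 20 = 9 + 20 c$)
$n{\left(6,0 \right)} \left(-16\right) Z{\left(-3 \right)} = 6 \cdot 0 \left(-16\right) \left(9 + 20 \left(-3\right)\right) = 0 \left(-16\right) \left(9 - 60\right) = 0 \left(-51\right) = 0$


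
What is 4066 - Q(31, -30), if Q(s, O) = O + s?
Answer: 4065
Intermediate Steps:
4066 - Q(31, -30) = 4066 - (-30 + 31) = 4066 - 1*1 = 4066 - 1 = 4065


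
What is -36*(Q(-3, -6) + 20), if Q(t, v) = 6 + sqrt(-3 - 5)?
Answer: -936 - 72*I*sqrt(2) ≈ -936.0 - 101.82*I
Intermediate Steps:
Q(t, v) = 6 + 2*I*sqrt(2) (Q(t, v) = 6 + sqrt(-8) = 6 + 2*I*sqrt(2))
-36*(Q(-3, -6) + 20) = -36*((6 + 2*I*sqrt(2)) + 20) = -36*(26 + 2*I*sqrt(2)) = -936 - 72*I*sqrt(2)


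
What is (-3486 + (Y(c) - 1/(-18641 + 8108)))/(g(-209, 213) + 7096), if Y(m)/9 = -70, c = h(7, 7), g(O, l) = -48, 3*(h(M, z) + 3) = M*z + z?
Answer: -43353827/74236584 ≈ -0.58400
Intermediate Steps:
h(M, z) = -3 + z/3 + M*z/3 (h(M, z) = -3 + (M*z + z)/3 = -3 + (z + M*z)/3 = -3 + (z/3 + M*z/3) = -3 + z/3 + M*z/3)
c = 47/3 (c = -3 + (1/3)*7 + (1/3)*7*7 = -3 + 7/3 + 49/3 = 47/3 ≈ 15.667)
Y(m) = -630 (Y(m) = 9*(-70) = -630)
(-3486 + (Y(c) - 1/(-18641 + 8108)))/(g(-209, 213) + 7096) = (-3486 + (-630 - 1/(-18641 + 8108)))/(-48 + 7096) = (-3486 + (-630 - 1/(-10533)))/7048 = (-3486 + (-630 - 1*(-1/10533)))*(1/7048) = (-3486 + (-630 + 1/10533))*(1/7048) = (-3486 - 6635789/10533)*(1/7048) = -43353827/10533*1/7048 = -43353827/74236584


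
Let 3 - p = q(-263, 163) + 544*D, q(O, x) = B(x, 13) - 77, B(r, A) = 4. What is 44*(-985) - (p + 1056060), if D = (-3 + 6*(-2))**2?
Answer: -977076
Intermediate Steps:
q(O, x) = -73 (q(O, x) = 4 - 77 = -73)
D = 225 (D = (-3 - 12)**2 = (-15)**2 = 225)
p = -122324 (p = 3 - (-73 + 544*225) = 3 - (-73 + 122400) = 3 - 1*122327 = 3 - 122327 = -122324)
44*(-985) - (p + 1056060) = 44*(-985) - (-122324 + 1056060) = -43340 - 1*933736 = -43340 - 933736 = -977076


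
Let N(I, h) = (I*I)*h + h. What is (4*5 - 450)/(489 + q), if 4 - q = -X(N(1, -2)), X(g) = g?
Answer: -430/489 ≈ -0.87935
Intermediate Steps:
N(I, h) = h + h*I² (N(I, h) = I²*h + h = h*I² + h = h + h*I²)
q = 0 (q = 4 - (-1)*(-2*(1 + 1²)) = 4 - (-1)*(-2*(1 + 1)) = 4 - (-1)*(-2*2) = 4 - (-1)*(-4) = 4 - 1*4 = 4 - 4 = 0)
(4*5 - 450)/(489 + q) = (4*5 - 450)/(489 + 0) = (20 - 450)/489 = -430*1/489 = -430/489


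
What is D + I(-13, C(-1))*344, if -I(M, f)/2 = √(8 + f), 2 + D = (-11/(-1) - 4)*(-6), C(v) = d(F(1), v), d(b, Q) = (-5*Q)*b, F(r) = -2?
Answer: -44 - 688*I*√2 ≈ -44.0 - 972.98*I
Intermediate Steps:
d(b, Q) = -5*Q*b
C(v) = 10*v (C(v) = -5*v*(-2) = 10*v)
D = -44 (D = -2 + (-11/(-1) - 4)*(-6) = -2 + (-11*(-1) - 4)*(-6) = -2 + (11 - 4)*(-6) = -2 + 7*(-6) = -2 - 42 = -44)
I(M, f) = -2*√(8 + f)
D + I(-13, C(-1))*344 = -44 - 2*√(8 + 10*(-1))*344 = -44 - 2*√(8 - 10)*344 = -44 - 2*I*√2*344 = -44 - 688*I*√2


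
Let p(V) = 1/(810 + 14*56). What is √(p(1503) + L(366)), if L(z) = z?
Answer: √929947570/1594 ≈ 19.131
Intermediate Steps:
p(V) = 1/1594 (p(V) = 1/(810 + 784) = 1/1594)
√(p(1503) + L(366)) = √(1/1594 + 366) = √(583405/1594) = √929947570/1594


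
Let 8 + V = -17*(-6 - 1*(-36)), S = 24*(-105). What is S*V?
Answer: 1305360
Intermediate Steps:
S = -2520
V = -518 (V = -8 - 17*(-6 - 1*(-36)) = -8 - 17*(-6 + 36) = -8 - 17*30 = -8 - 510 = -518)
S*V = -2520*(-518) = 1305360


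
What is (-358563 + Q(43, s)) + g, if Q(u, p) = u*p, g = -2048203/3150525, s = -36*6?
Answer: -1158925819978/3150525 ≈ -3.6785e+5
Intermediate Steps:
s = -216
g = -2048203/3150525 (g = -2048203*1/3150525 = -2048203/3150525 ≈ -0.65012)
Q(u, p) = p*u
(-358563 + Q(43, s)) + g = (-358563 - 216*43) - 2048203/3150525 = (-358563 - 9288) - 2048203/3150525 = -367851 - 2048203/3150525 = -1158925819978/3150525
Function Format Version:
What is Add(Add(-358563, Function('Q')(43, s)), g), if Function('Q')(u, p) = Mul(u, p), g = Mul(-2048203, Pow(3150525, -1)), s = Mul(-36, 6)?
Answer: Rational(-1158925819978, 3150525) ≈ -3.6785e+5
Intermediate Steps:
s = -216
g = Rational(-2048203, 3150525) (g = Mul(-2048203, Rational(1, 3150525)) = Rational(-2048203, 3150525) ≈ -0.65012)
Function('Q')(u, p) = Mul(p, u)
Add(Add(-358563, Function('Q')(43, s)), g) = Add(Add(-358563, Mul(-216, 43)), Rational(-2048203, 3150525)) = Add(Add(-358563, -9288), Rational(-2048203, 3150525)) = Add(-367851, Rational(-2048203, 3150525)) = Rational(-1158925819978, 3150525)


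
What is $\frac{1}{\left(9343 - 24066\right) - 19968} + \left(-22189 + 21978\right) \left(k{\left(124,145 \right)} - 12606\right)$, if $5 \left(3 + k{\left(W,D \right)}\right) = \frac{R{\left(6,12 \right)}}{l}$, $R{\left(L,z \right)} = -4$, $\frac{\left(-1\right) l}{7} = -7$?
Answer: $\frac{22612395127164}{8499295} \approx 2.6605 \cdot 10^{6}$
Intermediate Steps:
$l = 49$ ($l = \left(-7\right) \left(-7\right) = 49$)
$k{\left(W,D \right)} = - \frac{739}{245}$ ($k{\left(W,D \right)} = -3 + \frac{\left(-4\right) \frac{1}{49}}{5} = -3 + \frac{1}{5} \left(- \frac{4}{49}\right) = -3 - \frac{4}{245} = - \frac{739}{245}$)
$\frac{1}{\left(9343 - 24066\right) - 19968} + \left(-22189 + 21978\right) \left(k{\left(124,145 \right)} - 12606\right) = \frac{1}{\left(9343 - 24066\right) - 19968} + \left(-22189 + 21978\right) \left(- \frac{739}{245} - 12606\right) = \frac{1}{-14723 - 19968} - - \frac{651823099}{245} = \frac{1}{-34691} + \frac{651823099}{245} = - \frac{1}{34691} + \frac{651823099}{245} = \frac{22612395127164}{8499295}$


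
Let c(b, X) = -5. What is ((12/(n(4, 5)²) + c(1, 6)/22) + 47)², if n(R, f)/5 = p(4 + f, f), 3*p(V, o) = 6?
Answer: 665175681/302500 ≈ 2198.9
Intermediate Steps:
p(V, o) = 2 (p(V, o) = (⅓)*6 = 2)
n(R, f) = 10 (n(R, f) = 5*2 = 10)
((12/(n(4, 5)²) + c(1, 6)/22) + 47)² = ((12/(10²) - 5/22) + 47)² = ((12/100 - 5*1/22) + 47)² = ((12*(1/100) - 5/22) + 47)² = ((3/25 - 5/22) + 47)² = (-59/550 + 47)² = (25791/550)² = 665175681/302500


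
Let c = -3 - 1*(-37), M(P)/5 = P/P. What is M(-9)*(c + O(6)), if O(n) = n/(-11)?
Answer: 1840/11 ≈ 167.27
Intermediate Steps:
M(P) = 5 (M(P) = 5*(P/P) = 5*1 = 5)
O(n) = -n/11 (O(n) = n*(-1/11) = -n/11)
c = 34 (c = -3 + 37 = 34)
M(-9)*(c + O(6)) = 5*(34 - 1/11*6) = 5*(34 - 6/11) = 5*(368/11) = 1840/11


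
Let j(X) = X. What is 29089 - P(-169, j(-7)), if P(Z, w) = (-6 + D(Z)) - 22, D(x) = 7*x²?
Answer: -170810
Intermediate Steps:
P(Z, w) = -28 + 7*Z² (P(Z, w) = (-6 + 7*Z²) - 22 = -28 + 7*Z²)
29089 - P(-169, j(-7)) = 29089 - (-28 + 7*(-169)²) = 29089 - (-28 + 7*28561) = 29089 - (-28 + 199927) = 29089 - 1*199899 = 29089 - 199899 = -170810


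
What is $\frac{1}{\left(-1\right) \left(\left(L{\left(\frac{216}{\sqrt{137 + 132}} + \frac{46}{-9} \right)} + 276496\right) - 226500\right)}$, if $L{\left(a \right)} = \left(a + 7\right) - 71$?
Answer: $- \frac{543928491}{27156655444090} + \frac{4374 \sqrt{269}}{13578327722045} \approx -2.0024 \cdot 10^{-5}$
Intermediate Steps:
$L{\left(a \right)} = -64 + a$ ($L{\left(a \right)} = \left(7 + a\right) - 71 = -64 + a$)
$\frac{1}{\left(-1\right) \left(\left(L{\left(\frac{216}{\sqrt{137 + 132}} + \frac{46}{-9} \right)} + 276496\right) - 226500\right)} = \frac{1}{\left(-1\right) \left(\left(\left(-64 + \left(\frac{216}{\sqrt{137 + 132}} + \frac{46}{-9}\right)\right) + 276496\right) - 226500\right)} = \frac{1}{\left(-1\right) \left(\left(\left(-64 + \left(\frac{216}{\sqrt{269}} + 46 \left(- \frac{1}{9}\right)\right)\right) + 276496\right) - 226500\right)} = \frac{1}{\left(-1\right) \left(\left(\left(-64 - \left(\frac{46}{9} - 216 \frac{\sqrt{269}}{269}\right)\right) + 276496\right) - 226500\right)} = \frac{1}{\left(-1\right) \left(\left(\left(-64 - \left(\frac{46}{9} - \frac{216 \sqrt{269}}{269}\right)\right) + 276496\right) - 226500\right)} = \frac{1}{\left(-1\right) \left(\left(\left(- \frac{622}{9} + \frac{216 \sqrt{269}}{269}\right) + 276496\right) - 226500\right)} = \frac{1}{\left(-1\right) \left(\left(\frac{2487842}{9} + \frac{216 \sqrt{269}}{269}\right) - 226500\right)} = \frac{1}{\left(-1\right) \left(\frac{449342}{9} + \frac{216 \sqrt{269}}{269}\right)} = \frac{1}{- \frac{449342}{9} - \frac{216 \sqrt{269}}{269}}$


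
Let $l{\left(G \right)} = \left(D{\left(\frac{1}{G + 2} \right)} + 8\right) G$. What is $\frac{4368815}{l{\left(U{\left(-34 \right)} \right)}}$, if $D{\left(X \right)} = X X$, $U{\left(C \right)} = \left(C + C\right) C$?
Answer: $\frac{5848309830935}{24759652482} \approx 236.2$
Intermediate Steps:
$U{\left(C \right)} = 2 C^{2}$ ($U{\left(C \right)} = 2 C C = 2 C^{2}$)
$D{\left(X \right)} = X^{2}$
$l{\left(G \right)} = G \left(8 + \frac{1}{\left(2 + G\right)^{2}}\right)$ ($l{\left(G \right)} = \left(\left(\frac{1}{G + 2}\right)^{2} + 8\right) G = \left(\left(\frac{1}{2 + G}\right)^{2} + 8\right) G = \left(\frac{1}{\left(2 + G\right)^{2}} + 8\right) G = \left(8 + \frac{1}{\left(2 + G\right)^{2}}\right) G = G \left(8 + \frac{1}{\left(2 + G\right)^{2}}\right)$)
$\frac{4368815}{l{\left(U{\left(-34 \right)} \right)}} = \frac{4368815}{8 \cdot 2 \left(-34\right)^{2} + \frac{2 \left(-34\right)^{2}}{\left(2 + 2 \left(-34\right)^{2}\right)^{2}}} = \frac{4368815}{8 \cdot 2 \cdot 1156 + \frac{2 \cdot 1156}{\left(2 + 2 \cdot 1156\right)^{2}}} = \frac{4368815}{8 \cdot 2312 + \frac{2312}{\left(2 + 2312\right)^{2}}} = \frac{4368815}{18496 + \frac{2312}{5354596}} = \frac{4368815}{18496 + 2312 \cdot \frac{1}{5354596}} = \frac{4368815}{18496 + \frac{578}{1338649}} = \frac{4368815}{\frac{24759652482}{1338649}} = 4368815 \cdot \frac{1338649}{24759652482} = \frac{5848309830935}{24759652482}$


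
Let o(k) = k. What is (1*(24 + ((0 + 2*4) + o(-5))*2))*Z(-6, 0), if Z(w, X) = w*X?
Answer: 0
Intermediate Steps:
Z(w, X) = X*w
(1*(24 + ((0 + 2*4) + o(-5))*2))*Z(-6, 0) = (1*(24 + ((0 + 2*4) - 5)*2))*(0*(-6)) = (1*(24 + ((0 + 8) - 5)*2))*0 = (1*(24 + (8 - 5)*2))*0 = (1*(24 + 3*2))*0 = (1*(24 + 6))*0 = (1*30)*0 = 30*0 = 0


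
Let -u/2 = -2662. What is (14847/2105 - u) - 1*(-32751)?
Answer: 57748682/2105 ≈ 27434.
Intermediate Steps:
u = 5324 (u = -2*(-2662) = 5324)
(14847/2105 - u) - 1*(-32751) = (14847/2105 - 1*5324) - 1*(-32751) = (14847*(1/2105) - 5324) + 32751 = (14847/2105 - 5324) + 32751 = -11192173/2105 + 32751 = 57748682/2105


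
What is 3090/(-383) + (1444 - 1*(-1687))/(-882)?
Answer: -3924553/337806 ≈ -11.618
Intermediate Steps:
3090/(-383) + (1444 - 1*(-1687))/(-882) = 3090*(-1/383) + (1444 + 1687)*(-1/882) = -3090/383 + 3131*(-1/882) = -3090/383 - 3131/882 = -3924553/337806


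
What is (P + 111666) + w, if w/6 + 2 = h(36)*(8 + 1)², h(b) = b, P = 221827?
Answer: 350977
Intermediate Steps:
w = 17484 (w = -12 + 6*(36*(8 + 1)²) = -12 + 6*(36*9²) = -12 + 6*(36*81) = -12 + 6*2916 = -12 + 17496 = 17484)
(P + 111666) + w = (221827 + 111666) + 17484 = 333493 + 17484 = 350977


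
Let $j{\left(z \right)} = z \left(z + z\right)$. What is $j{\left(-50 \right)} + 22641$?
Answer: $27641$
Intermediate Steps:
$j{\left(z \right)} = 2 z^{2}$ ($j{\left(z \right)} = z 2 z = 2 z^{2}$)
$j{\left(-50 \right)} + 22641 = 2 \left(-50\right)^{2} + 22641 = 2 \cdot 2500 + 22641 = 5000 + 22641 = 27641$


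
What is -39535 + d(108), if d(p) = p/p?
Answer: -39534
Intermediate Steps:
d(p) = 1
-39535 + d(108) = -39535 + 1 = -39534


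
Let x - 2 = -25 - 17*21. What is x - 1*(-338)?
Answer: -42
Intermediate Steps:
x = -380 (x = 2 + (-25 - 17*21) = 2 + (-25 - 357) = 2 - 382 = -380)
x - 1*(-338) = -380 - 1*(-338) = -380 + 338 = -42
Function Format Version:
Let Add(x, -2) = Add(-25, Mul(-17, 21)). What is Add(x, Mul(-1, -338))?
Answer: -42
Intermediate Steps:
x = -380 (x = Add(2, Add(-25, Mul(-17, 21))) = Add(2, Add(-25, -357)) = Add(2, -382) = -380)
Add(x, Mul(-1, -338)) = Add(-380, Mul(-1, -338)) = Add(-380, 338) = -42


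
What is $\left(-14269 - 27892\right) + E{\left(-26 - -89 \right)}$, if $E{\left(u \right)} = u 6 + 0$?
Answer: $-41783$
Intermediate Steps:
$E{\left(u \right)} = 6 u$ ($E{\left(u \right)} = 6 u + 0 = 6 u$)
$\left(-14269 - 27892\right) + E{\left(-26 - -89 \right)} = \left(-14269 - 27892\right) + 6 \left(-26 - -89\right) = -42161 + 6 \left(-26 + 89\right) = -42161 + 6 \cdot 63 = -42161 + 378 = -41783$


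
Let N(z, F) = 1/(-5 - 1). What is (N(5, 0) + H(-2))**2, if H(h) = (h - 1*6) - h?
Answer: 1369/36 ≈ 38.028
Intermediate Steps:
H(h) = -6 (H(h) = (h - 6) - h = (-6 + h) - h = -6)
N(z, F) = -1/6 (N(z, F) = 1/(-6) = -1/6)
(N(5, 0) + H(-2))**2 = (-1/6 - 6)**2 = (-37/6)**2 = 1369/36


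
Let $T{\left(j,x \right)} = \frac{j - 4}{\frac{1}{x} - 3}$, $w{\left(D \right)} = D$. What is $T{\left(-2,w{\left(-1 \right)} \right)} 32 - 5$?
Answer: $43$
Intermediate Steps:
$T{\left(j,x \right)} = \frac{-4 + j}{-3 + \frac{1}{x}}$
$T{\left(-2,w{\left(-1 \right)} \right)} 32 - 5 = - \frac{4 - -2}{-1 + 3 \left(-1\right)} 32 - 5 = - \frac{4 + 2}{-1 - 3} \cdot 32 - 5 = \left(-1\right) \frac{1}{-4} \cdot 6 \cdot 32 - 5 = \left(-1\right) \left(- \frac{1}{4}\right) 6 \cdot 32 - 5 = \frac{3}{2} \cdot 32 - 5 = 48 - 5 = 43$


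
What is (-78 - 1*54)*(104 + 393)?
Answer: -65604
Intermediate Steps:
(-78 - 1*54)*(104 + 393) = (-78 - 54)*497 = -132*497 = -65604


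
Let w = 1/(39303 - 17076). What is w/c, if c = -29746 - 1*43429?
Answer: -1/1626460725 ≈ -6.1483e-10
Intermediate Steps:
w = 1/22227 ≈ 4.4990e-5
c = -73175 (c = -29746 - 43429 = -73175)
w/c = (1/22227)/(-73175) = (1/22227)*(-1/73175) = -1/1626460725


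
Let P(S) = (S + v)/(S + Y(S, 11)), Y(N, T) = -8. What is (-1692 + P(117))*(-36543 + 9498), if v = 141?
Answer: 4980877650/109 ≈ 4.5696e+7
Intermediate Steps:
P(S) = (141 + S)/(-8 + S) (P(S) = (S + 141)/(S - 8) = (141 + S)/(-8 + S))
(-1692 + P(117))*(-36543 + 9498) = (-1692 + (141 + 117)/(-8 + 117))*(-36543 + 9498) = (-1692 + 258/109)*(-27045) = -184170/109*(-27045) = 4980877650/109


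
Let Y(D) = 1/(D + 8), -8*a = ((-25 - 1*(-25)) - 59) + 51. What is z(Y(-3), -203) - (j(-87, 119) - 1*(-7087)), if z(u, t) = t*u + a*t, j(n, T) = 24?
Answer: -36773/5 ≈ -7354.6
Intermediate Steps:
a = 1 (a = -(((-25 - 1*(-25)) - 59) + 51)/8 = -(((-25 + 25) - 59) + 51)/8 = -((0 - 59) + 51)/8 = -(-59 + 51)/8 = -⅛*(-8) = 1)
Y(D) = 1/(8 + D)
z(u, t) = t + t*u (z(u, t) = t*u + 1*t = t*u + t = t + t*u)
z(Y(-3), -203) - (j(-87, 119) - 1*(-7087)) = -203*(1 + 1/(8 - 3)) - (24 - 1*(-7087)) = -203*(1 + 1/5) - (24 + 7087) = -203*(1 + ⅕) - 1*7111 = -203*6/5 - 7111 = -1218/5 - 7111 = -36773/5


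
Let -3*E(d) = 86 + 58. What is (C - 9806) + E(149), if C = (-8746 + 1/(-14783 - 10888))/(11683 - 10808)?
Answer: -31652328331/3208875 ≈ -9864.0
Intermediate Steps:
C = -32074081/3208875 (C = (-8746 + 1/(-25671))/875 = (-8746 - 1/25671)*(1/875) = -224518567/25671*1/875 = -32074081/3208875 ≈ -9.9954)
E(d) = -48 (E(d) = -(86 + 58)/3 = -⅓*144 = -48)
(C - 9806) + E(149) = (-32074081/3208875 - 9806) - 48 = -31498302331/3208875 - 48 = -31652328331/3208875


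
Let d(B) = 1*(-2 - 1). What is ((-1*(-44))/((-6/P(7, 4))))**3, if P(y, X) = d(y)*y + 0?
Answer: 3652264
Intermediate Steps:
d(B) = -3 (d(B) = 1*(-3) = -3)
P(y, X) = -3*y (P(y, X) = -3*y + 0 = -3*y)
((-1*(-44))/((-6/P(7, 4))))**3 = ((-1*(-44))/((-6/((-3*7)))))**3 = (44/((-6/(-21))))**3 = (44/((-6*(-1/21))))**3 = (44/(2/7))**3 = (44*(7/2))**3 = 154**3 = 3652264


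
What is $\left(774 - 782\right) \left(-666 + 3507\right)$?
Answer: $-22728$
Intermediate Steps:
$\left(774 - 782\right) \left(-666 + 3507\right) = \left(774 - 782\right) 2841 = \left(-8\right) 2841 = -22728$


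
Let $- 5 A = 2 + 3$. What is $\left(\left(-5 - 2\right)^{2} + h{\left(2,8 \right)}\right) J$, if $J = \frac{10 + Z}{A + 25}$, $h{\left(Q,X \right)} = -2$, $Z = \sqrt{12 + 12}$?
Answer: $\frac{235}{12} + \frac{47 \sqrt{6}}{12} \approx 29.177$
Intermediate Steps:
$Z = 2 \sqrt{6}$ ($Z = \sqrt{24} = 2 \sqrt{6} \approx 4.899$)
$A = -1$ ($A = - \frac{2 + 3}{5} = \left(- \frac{1}{5}\right) 5 = -1$)
$J = \frac{5}{12} + \frac{\sqrt{6}}{12}$ ($J = \frac{10 + 2 \sqrt{6}}{-1 + 25} = \frac{10 + 2 \sqrt{6}}{24} = \left(10 + 2 \sqrt{6}\right) \frac{1}{24} = \frac{5}{12} + \frac{\sqrt{6}}{12} \approx 0.62079$)
$\left(\left(-5 - 2\right)^{2} + h{\left(2,8 \right)}\right) J = \left(\left(-5 - 2\right)^{2} - 2\right) \left(\frac{5}{12} + \frac{\sqrt{6}}{12}\right) = \left(\left(-7\right)^{2} - 2\right) \left(\frac{5}{12} + \frac{\sqrt{6}}{12}\right) = \left(49 - 2\right) \left(\frac{5}{12} + \frac{\sqrt{6}}{12}\right) = 47 \left(\frac{5}{12} + \frac{\sqrt{6}}{12}\right) = \frac{235}{12} + \frac{47 \sqrt{6}}{12}$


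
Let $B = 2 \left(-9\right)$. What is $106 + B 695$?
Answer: $-12404$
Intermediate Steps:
$B = -18$
$106 + B 695 = 106 - 12510 = -12404$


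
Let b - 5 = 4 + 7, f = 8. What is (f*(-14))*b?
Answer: -1792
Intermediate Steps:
b = 16 (b = 5 + (4 + 7) = 5 + 11 = 16)
(f*(-14))*b = (8*(-14))*16 = -112*16 = -1792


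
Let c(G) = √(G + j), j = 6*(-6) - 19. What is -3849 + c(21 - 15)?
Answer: -3849 + 7*I ≈ -3849.0 + 7.0*I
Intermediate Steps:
j = -55 (j = -36 - 19 = -55)
c(G) = √(-55 + G) (c(G) = √(G - 55) = √(-55 + G))
-3849 + c(21 - 15) = -3849 + √(-55 + (21 - 15)) = -3849 + √(-55 + 6) = -3849 + √(-49) = -3849 + 7*I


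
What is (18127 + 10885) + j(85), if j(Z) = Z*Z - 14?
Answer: 36223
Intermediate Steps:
j(Z) = -14 + Z**2 (j(Z) = Z**2 - 14 = -14 + Z**2)
(18127 + 10885) + j(85) = (18127 + 10885) + (-14 + 85**2) = 29012 + (-14 + 7225) = 29012 + 7211 = 36223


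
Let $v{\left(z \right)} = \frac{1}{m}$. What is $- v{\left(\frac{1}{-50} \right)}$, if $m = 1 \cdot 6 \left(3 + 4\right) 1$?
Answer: $- \frac{1}{42} \approx -0.02381$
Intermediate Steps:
$m = 42$ ($m = 1 \cdot 6 \cdot 7 \cdot 1 = 1 \cdot 42 \cdot 1 = 42 \cdot 1 = 42$)
$v{\left(z \right)} = \frac{1}{42}$
$- v{\left(\frac{1}{-50} \right)} = \left(-1\right) \frac{1}{42} = - \frac{1}{42}$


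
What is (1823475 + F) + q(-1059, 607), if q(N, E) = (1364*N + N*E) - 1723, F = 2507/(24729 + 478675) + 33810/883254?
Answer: -19677775351702629/74105599436 ≈ -2.6554e+5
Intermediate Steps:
F = 3205734503/74105599436 (F = 2507/503404 + 33810*(1/883254) = 2507*(1/503404) + 5635/147209 = 2507/503404 + 5635/147209 = 3205734503/74105599436 ≈ 0.043259)
q(N, E) = -1723 + 1364*N + E*N (q(N, E) = (1364*N + E*N) - 1723 = -1723 + 1364*N + E*N)
(1823475 + F) + q(-1059, 607) = (1823475 + 3205734503/74105599436) + (-1723 + 1364*(-1059) + 607*(-1059)) = 135129711137294603/74105599436 + (-1723 - 1444476 - 642813) = 135129711137294603/74105599436 - 2089012 = -19677775351702629/74105599436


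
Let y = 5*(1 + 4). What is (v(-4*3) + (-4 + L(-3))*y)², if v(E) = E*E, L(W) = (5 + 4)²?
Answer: 4280761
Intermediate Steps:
L(W) = 81 (L(W) = 9² = 81)
y = 25 (y = 5*5 = 25)
v(E) = E²
(v(-4*3) + (-4 + L(-3))*y)² = ((-4*3)² + (-4 + 81)*25)² = ((-12)² + 77*25)² = (144 + 1925)² = 2069² = 4280761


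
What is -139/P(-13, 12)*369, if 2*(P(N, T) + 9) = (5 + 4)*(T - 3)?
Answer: -11398/7 ≈ -1628.3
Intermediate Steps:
P(N, T) = -45/2 + 9*T/2 (P(N, T) = -9 + ((5 + 4)*(T - 3))/2 = -9 + (9*(-3 + T))/2 = -9 + (-27 + 9*T)/2 = -9 + (-27/2 + 9*T/2) = -45/2 + 9*T/2)
-139/P(-13, 12)*369 = -139/(-45/2 + (9/2)*12)*369 = -139/(-45/2 + 54)*369 = -139/63/2*369 = -139*2/63*369 = -278/63*369 = -11398/7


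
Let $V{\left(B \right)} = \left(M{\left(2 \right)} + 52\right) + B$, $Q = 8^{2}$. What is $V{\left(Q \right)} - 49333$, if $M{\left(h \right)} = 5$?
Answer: $-49212$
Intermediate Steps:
$Q = 64$
$V{\left(B \right)} = 57 + B$ ($V{\left(B \right)} = \left(5 + 52\right) + B = 57 + B$)
$V{\left(Q \right)} - 49333 = \left(57 + 64\right) - 49333 = 121 - 49333 = -49212$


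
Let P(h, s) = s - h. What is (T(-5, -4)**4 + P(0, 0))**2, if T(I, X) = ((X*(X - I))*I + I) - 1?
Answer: 1475789056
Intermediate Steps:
T(I, X) = -1 + I + I*X*(X - I) (T(I, X) = (I*X*(X - I) + I) - 1 = (I + I*X*(X - I)) - 1 = -1 + I + I*X*(X - I))
(T(-5, -4)**4 + P(0, 0))**2 = ((-1 - 5 - 5*(-4)**2 - 1*(-4)*(-5)**2)**4 + (0 - 1*0))**2 = ((-1 - 5 - 5*16 - 1*(-4)*25)**4 + (0 + 0))**2 = ((-1 - 5 - 80 + 100)**4 + 0)**2 = (14**4 + 0)**2 = (38416 + 0)**2 = 38416**2 = 1475789056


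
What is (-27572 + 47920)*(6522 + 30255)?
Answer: 748338396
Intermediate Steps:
(-27572 + 47920)*(6522 + 30255) = 20348*36777 = 748338396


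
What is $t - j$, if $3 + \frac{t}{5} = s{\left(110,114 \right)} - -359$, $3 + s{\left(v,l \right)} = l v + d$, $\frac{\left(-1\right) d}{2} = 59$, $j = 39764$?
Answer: $24111$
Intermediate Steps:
$d = -118$ ($d = \left(-2\right) 59 = -118$)
$s{\left(v,l \right)} = -121 + l v$ ($s{\left(v,l \right)} = -3 + \left(l v - 118\right) = -3 + \left(-118 + l v\right) = -121 + l v$)
$t = 63875$ ($t = -15 + 5 \left(\left(-121 + 114 \cdot 110\right) - -359\right) = -15 + 5 \left(\left(-121 + 12540\right) + 359\right) = -15 + 5 \left(12419 + 359\right) = -15 + 5 \cdot 12778 = -15 + 63890 = 63875$)
$t - j = 63875 - 39764 = 24111$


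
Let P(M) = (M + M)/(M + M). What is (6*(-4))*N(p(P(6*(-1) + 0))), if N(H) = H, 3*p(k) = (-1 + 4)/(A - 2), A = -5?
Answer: 24/7 ≈ 3.4286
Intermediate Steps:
P(M) = 1 (P(M) = (2*M)/((2*M)) = (2*M)*(1/(2*M)) = 1)
p(k) = -⅐ (p(k) = ((-1 + 4)/(-5 - 2))/3 = (3/(-7))/3 = (3*(-⅐))/3 = (⅓)*(-3/7) = -⅐)
(6*(-4))*N(p(P(6*(-1) + 0))) = (6*(-4))*(-⅐) = -24*(-⅐) = 24/7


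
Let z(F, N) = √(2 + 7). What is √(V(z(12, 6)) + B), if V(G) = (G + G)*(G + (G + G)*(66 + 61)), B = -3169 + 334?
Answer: 3*√195 ≈ 41.893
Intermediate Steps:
z(F, N) = 3 (z(F, N) = √9 = 3)
B = -2835
V(G) = 510*G² (V(G) = (2*G)*(G + (2*G)*127) = (2*G)*(G + 254*G) = (2*G)*(255*G) = 510*G²)
√(V(z(12, 6)) + B) = √(510*3² - 2835) = √(510*9 - 2835) = √(4590 - 2835) = √1755 = 3*√195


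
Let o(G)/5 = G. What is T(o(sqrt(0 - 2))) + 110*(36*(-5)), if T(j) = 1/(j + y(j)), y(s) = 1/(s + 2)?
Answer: (-970202*I - 197995*sqrt(2))/(10*sqrt(2) + 49*I) ≈ -19800.0 - 0.14409*I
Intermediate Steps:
o(G) = 5*G
y(s) = 1/(2 + s)
T(j) = 1/(j + 1/(2 + j))
T(o(sqrt(0 - 2))) + 110*(36*(-5)) = (2 + 5*sqrt(0 - 2))/(1 + (5*sqrt(0 - 2))*(2 + 5*sqrt(0 - 2))) + 110*(36*(-5)) = (2 + 5*sqrt(-2))/(1 + (5*sqrt(-2))*(2 + 5*sqrt(-2))) + 110*(-180) = (2 + 5*(I*sqrt(2)))/(1 + (5*(I*sqrt(2)))*(2 + 5*(I*sqrt(2)))) - 19800 = (2 + 5*I*sqrt(2))/(1 + (5*I*sqrt(2))*(2 + 5*I*sqrt(2))) - 19800 = (2 + 5*I*sqrt(2))/(1 + 5*I*sqrt(2)*(2 + 5*I*sqrt(2))) - 19800 = -19800 + (2 + 5*I*sqrt(2))/(1 + 5*I*sqrt(2)*(2 + 5*I*sqrt(2)))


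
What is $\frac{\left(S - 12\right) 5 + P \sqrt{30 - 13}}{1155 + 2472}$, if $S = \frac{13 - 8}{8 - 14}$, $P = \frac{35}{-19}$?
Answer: $- \frac{385}{21762} - \frac{35 \sqrt{17}}{68913} \approx -0.019785$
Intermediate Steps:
$P = - \frac{35}{19}$ ($P = 35 \left(- \frac{1}{19}\right) = - \frac{35}{19} \approx -1.8421$)
$S = - \frac{5}{6}$ ($S = \frac{5}{-6} = 5 \left(- \frac{1}{6}\right) = - \frac{5}{6} \approx -0.83333$)
$\frac{\left(S - 12\right) 5 + P \sqrt{30 - 13}}{1155 + 2472} = \frac{\left(- \frac{5}{6} - 12\right) 5 - \frac{35 \sqrt{30 - 13}}{19}}{1155 + 2472} = \frac{\left(- \frac{77}{6}\right) 5 - \frac{35 \sqrt{17}}{19}}{3627} = \left(- \frac{385}{6} - \frac{35 \sqrt{17}}{19}\right) \frac{1}{3627} = - \frac{385}{21762} - \frac{35 \sqrt{17}}{68913}$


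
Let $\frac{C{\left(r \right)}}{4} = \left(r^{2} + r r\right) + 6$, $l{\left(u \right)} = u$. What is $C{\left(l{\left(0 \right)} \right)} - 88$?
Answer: $-64$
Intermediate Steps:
$C{\left(r \right)} = 24 + 8 r^{2}$ ($C{\left(r \right)} = 4 \left(\left(r^{2} + r r\right) + 6\right) = 4 \left(\left(r^{2} + r^{2}\right) + 6\right) = 4 \left(2 r^{2} + 6\right) = 4 \left(6 + 2 r^{2}\right) = 24 + 8 r^{2}$)
$C{\left(l{\left(0 \right)} \right)} - 88 = \left(24 + 8 \cdot 0^{2}\right) - 88 = \left(24 + 8 \cdot 0\right) - 88 = \left(24 + 0\right) - 88 = 24 - 88 = -64$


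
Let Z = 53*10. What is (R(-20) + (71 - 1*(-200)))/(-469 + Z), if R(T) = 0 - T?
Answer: 291/61 ≈ 4.7705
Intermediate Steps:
Z = 530
R(T) = -T
(R(-20) + (71 - 1*(-200)))/(-469 + Z) = (-1*(-20) + (71 - 1*(-200)))/(-469 + 530) = (20 + (71 + 200))/61 = (20 + 271)*(1/61) = 291*(1/61) = 291/61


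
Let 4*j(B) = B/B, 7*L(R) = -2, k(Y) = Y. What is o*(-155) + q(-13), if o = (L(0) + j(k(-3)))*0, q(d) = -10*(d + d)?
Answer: 260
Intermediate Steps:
L(R) = -2/7 (L(R) = (⅐)*(-2) = -2/7)
j(B) = ¼ (j(B) = (B/B)/4 = (¼)*1 = ¼)
q(d) = -20*d
o = 0 (o = (-2/7 + ¼)*0 = -1/28*0 = 0)
o*(-155) + q(-13) = 0*(-155) - 20*(-13) = 0 + 260 = 260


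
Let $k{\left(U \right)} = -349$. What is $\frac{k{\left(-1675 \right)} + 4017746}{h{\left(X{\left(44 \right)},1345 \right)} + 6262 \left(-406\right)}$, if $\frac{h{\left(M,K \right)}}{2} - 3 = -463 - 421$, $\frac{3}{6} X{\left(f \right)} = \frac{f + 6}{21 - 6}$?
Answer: $- \frac{4017397}{2544134} \approx -1.5791$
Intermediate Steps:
$X{\left(f \right)} = \frac{4}{5} + \frac{2 f}{15}$ ($X{\left(f \right)} = 2 \frac{f + 6}{21 - 6} = 2 \frac{6 + f}{15} = 2 \left(6 + f\right) \frac{1}{15} = 2 \left(\frac{2}{5} + \frac{f}{15}\right) = \frac{4}{5} + \frac{2 f}{15}$)
$h{\left(M,K \right)} = -1762$ ($h{\left(M,K \right)} = 6 + 2 \left(-463 - 421\right) = 6 + 2 \left(-884\right) = 6 - 1768 = -1762$)
$\frac{k{\left(-1675 \right)} + 4017746}{h{\left(X{\left(44 \right)},1345 \right)} + 6262 \left(-406\right)} = \frac{-349 + 4017746}{-1762 + 6262 \left(-406\right)} = \frac{4017397}{-1762 - 2542372} = \frac{4017397}{-2544134} = 4017397 \left(- \frac{1}{2544134}\right) = - \frac{4017397}{2544134}$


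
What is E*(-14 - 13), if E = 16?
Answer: -432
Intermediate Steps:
E*(-14 - 13) = 16*(-14 - 13) = 16*(-27) = -432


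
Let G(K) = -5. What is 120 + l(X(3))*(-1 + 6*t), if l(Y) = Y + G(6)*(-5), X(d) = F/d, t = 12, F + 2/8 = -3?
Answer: 21817/12 ≈ 1818.1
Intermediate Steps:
F = -13/4 (F = -1/4 - 3 = -13/4 ≈ -3.2500)
X(d) = -13/(4*d)
l(Y) = 25 + Y (l(Y) = Y - 5*(-5) = Y + 25 = 25 + Y)
120 + l(X(3))*(-1 + 6*t) = 120 + (25 - 13/4/3)*(-1 + 6*12) = 120 + (25 - 13/4*1/3)*(-1 + 72) = 120 + (25 - 13/12)*71 = 120 + (287/12)*71 = 120 + 20377/12 = 21817/12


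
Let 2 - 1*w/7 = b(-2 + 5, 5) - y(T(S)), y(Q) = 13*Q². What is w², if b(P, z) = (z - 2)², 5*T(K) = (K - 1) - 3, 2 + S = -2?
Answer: 21150801/625 ≈ 33841.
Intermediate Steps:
S = -4 (S = -2 - 2 = -4)
T(K) = -⅘ + K/5 (T(K) = ((K - 1) - 3)/5 = ((-1 + K) - 3)/5 = (-4 + K)/5 = -⅘ + K/5)
b(P, z) = (-2 + z)²
w = 4599/25 (w = 14 - 7*((-2 + 5)² - 13*(-⅘ + (⅕)*(-4))²) = 14 - 7*(3² - 13*(-⅘ - ⅘)²) = 14 - 7*(9 - 13*(-8/5)²) = 14 - 7*(9 - 13*64/25) = 14 - 7*(9 - 1*832/25) = 14 - 7*(9 - 832/25) = 14 - 7*(-607/25) = 14 + 4249/25 = 4599/25 ≈ 183.96)
w² = (4599/25)² = 21150801/625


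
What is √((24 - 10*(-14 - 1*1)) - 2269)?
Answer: I*√2095 ≈ 45.771*I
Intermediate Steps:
√((24 - 10*(-14 - 1*1)) - 2269) = √((24 - 10*(-14 - 1)) - 2269) = √((24 - 10*(-15)) - 2269) = √((24 + 150) - 2269) = √(174 - 2269) = √(-2095) = I*√2095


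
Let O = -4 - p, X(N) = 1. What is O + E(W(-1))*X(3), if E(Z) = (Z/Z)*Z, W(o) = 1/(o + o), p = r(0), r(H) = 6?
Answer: -21/2 ≈ -10.500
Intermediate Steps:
p = 6
W(o) = 1/(2*o)
E(Z) = Z (E(Z) = 1*Z = Z)
O = -10 (O = -4 - 1*6 = -4 - 6 = -10)
O + E(W(-1))*X(3) = -10 + ((½)/(-1))*1 = -10 + ((½)*(-1))*1 = -10 - ½*1 = -10 - ½ = -21/2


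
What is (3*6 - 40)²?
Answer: 484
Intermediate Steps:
(3*6 - 40)² = (18 - 40)² = (-22)² = 484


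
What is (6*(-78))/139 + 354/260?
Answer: -36237/18070 ≈ -2.0054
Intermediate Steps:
(6*(-78))/139 + 354/260 = -468*1/139 + 354*(1/260) = -468/139 + 177/130 = -36237/18070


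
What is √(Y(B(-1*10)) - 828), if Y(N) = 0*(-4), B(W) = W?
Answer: 6*I*√23 ≈ 28.775*I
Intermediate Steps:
Y(N) = 0
√(Y(B(-1*10)) - 828) = √(0 - 828) = √(-828) = 6*I*√23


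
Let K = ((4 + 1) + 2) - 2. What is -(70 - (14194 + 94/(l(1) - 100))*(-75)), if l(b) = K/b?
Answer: -20226370/19 ≈ -1.0645e+6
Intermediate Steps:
K = 5 (K = (5 + 2) - 2 = 7 - 2 = 5)
l(b) = 5/b
-(70 - (14194 + 94/(l(1) - 100))*(-75)) = -(70 - (14194 + 94/(5/1 - 100))*(-75)) = -(70 - (14194 + 94/(5*1 - 100))*(-75)) = -(70 - (14194 + 94/(5 - 100))*(-75)) = -(70 - 94/(1/(1/(-95) + 151))*(-75)) = -(70 - 94/(1/(-1/95 + 151))*(-75)) = -(70 - 94/(1/(14344/95))*(-75)) = -(70 - 94/95/14344*(-75)) = -(70 - 94*14344/95*(-75)) = -(70 - 1348336/95*(-75)) = -(70 + 20225040/19) = -1*20226370/19 = -20226370/19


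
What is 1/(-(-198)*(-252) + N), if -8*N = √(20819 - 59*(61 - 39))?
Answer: -39424/1967099663 + 8*√241/17703896967 ≈ -2.0035e-5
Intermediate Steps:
N = -9*√241/8 (N = -√(20819 - 59*(61 - 39))/8 = -√(20819 - 59*22)/8 = -√(20819 - 1298)/8 = -9*√241/8 ≈ -17.465)
1/(-(-198)*(-252) + N) = 1/(-(-198)*(-252) - 9*√241/8) = 1/(-1*49896 - 9*√241/8) = 1/(-49896 - 9*√241/8)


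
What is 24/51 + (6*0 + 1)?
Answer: 25/17 ≈ 1.4706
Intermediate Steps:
24/51 + (6*0 + 1) = 24*(1/51) + (0 + 1) = 8/17 + 1 = 25/17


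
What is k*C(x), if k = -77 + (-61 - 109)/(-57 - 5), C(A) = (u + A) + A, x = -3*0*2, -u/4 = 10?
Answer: 92080/31 ≈ 2970.3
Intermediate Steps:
u = -40 (u = -4*10 = -40)
x = 0 (x = 0*2 = 0)
C(A) = -40 + 2*A (C(A) = (-40 + A) + A = -40 + 2*A)
k = -2302/31 (k = -77 - 170/(-62) = -77 - 170*(-1/62) = -77 + 85/31 = -2302/31 ≈ -74.258)
k*C(x) = -2302*(-40 + 2*0)/31 = -2302*(-40 + 0)/31 = -2302/31*(-40) = 92080/31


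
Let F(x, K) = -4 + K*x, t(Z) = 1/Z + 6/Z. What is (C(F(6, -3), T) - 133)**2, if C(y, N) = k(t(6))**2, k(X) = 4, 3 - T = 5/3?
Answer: 13689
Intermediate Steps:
T = 4/3 (T = 3 - 5/3 = 4/3 ≈ 1.3333)
t(Z) = 7/Z (t(Z) = 1/Z + 6/Z = 7/Z)
C(y, N) = 16 (C(y, N) = 4**2 = 16)
(C(F(6, -3), T) - 133)**2 = (16 - 133)**2 = (-117)**2 = 13689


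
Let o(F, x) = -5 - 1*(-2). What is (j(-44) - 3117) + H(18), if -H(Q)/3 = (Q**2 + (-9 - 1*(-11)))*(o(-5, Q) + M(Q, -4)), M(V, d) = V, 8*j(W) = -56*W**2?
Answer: -31339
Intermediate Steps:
j(W) = -7*W**2 (j(W) = (-56*W**2)/8 = -7*W**2)
o(F, x) = -3 (o(F, x) = -5 + 2 = -3)
H(Q) = -3*(-3 + Q)*(2 + Q**2) (H(Q) = -3*(Q**2 + (-9 - 1*(-11)))*(-3 + Q) = -3*(Q**2 + (-9 + 11))*(-3 + Q) = -3*(Q**2 + 2)*(-3 + Q) = -3*(2 + Q**2)*(-3 + Q) = -3*(-3 + Q)*(2 + Q**2))
(j(-44) - 3117) + H(18) = (-7*(-44)**2 - 3117) + (18 - 6*18 - 3*18**3 + 9*18**2) = (-7*1936 - 3117) + (18 - 108 - 3*5832 + 9*324) = (-13552 - 3117) + (18 - 108 - 17496 + 2916) = -16669 - 14670 = -31339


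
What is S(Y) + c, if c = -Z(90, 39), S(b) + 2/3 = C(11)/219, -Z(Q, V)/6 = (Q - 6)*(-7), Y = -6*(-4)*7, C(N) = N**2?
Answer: -772657/219 ≈ -3528.1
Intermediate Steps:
Y = 168 (Y = 24*7 = 168)
Z(Q, V) = -252 + 42*Q (Z(Q, V) = -6*(Q - 6)*(-7) = -6*(-6 + Q)*(-7) = -6*(42 - 7*Q) = -252 + 42*Q)
S(b) = -25/219 (S(b) = -2/3 + 11**2/219 = -2/3 + 121*(1/219) = -2/3 + 121/219 = -25/219)
c = -3528 (c = -(-252 + 42*90) = -(-252 + 3780) = -1*3528 = -3528)
S(Y) + c = -25/219 - 3528 = -772657/219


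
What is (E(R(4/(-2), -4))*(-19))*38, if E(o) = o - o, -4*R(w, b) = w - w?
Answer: 0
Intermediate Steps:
R(w, b) = 0 (R(w, b) = -(w - w)/4 = -1/4*0 = 0)
E(o) = 0
(E(R(4/(-2), -4))*(-19))*38 = (0*(-19))*38 = 0*38 = 0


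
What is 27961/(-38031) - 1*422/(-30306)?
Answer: -46185388/64031527 ≈ -0.72129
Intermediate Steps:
27961/(-38031) - 1*422/(-30306) = 27961*(-1/38031) - 422*(-1/30306) = -27961/38031 + 211/15153 = -46185388/64031527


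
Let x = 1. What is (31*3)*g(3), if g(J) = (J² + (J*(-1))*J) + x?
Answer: 93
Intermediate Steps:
g(J) = 1 (g(J) = (J² + (J*(-1))*J) + 1 = (J² + (-J)*J) + 1 = (J² - J²) + 1 = 0 + 1 = 1)
(31*3)*g(3) = (31*3)*1 = 93*1 = 93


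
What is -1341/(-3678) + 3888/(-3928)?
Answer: -376359/601966 ≈ -0.62522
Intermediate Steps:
-1341/(-3678) + 3888/(-3928) = -1341*(-1/3678) + 3888*(-1/3928) = 447/1226 - 486/491 = -376359/601966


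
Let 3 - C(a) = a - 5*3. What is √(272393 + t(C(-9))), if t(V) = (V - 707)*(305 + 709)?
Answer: I*√417127 ≈ 645.85*I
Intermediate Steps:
C(a) = 18 - a (C(a) = 3 - (a - 5*3) = 3 - (a - 15) = 3 - (-15 + a) = 3 + (15 - a) = 18 - a)
t(V) = -716898 + 1014*V (t(V) = (-707 + V)*1014 = -716898 + 1014*V)
√(272393 + t(C(-9))) = √(272393 + (-716898 + 1014*(18 - 1*(-9)))) = √(272393 + (-716898 + 1014*(18 + 9))) = √(272393 + (-716898 + 1014*27)) = √(272393 + (-716898 + 27378)) = √(272393 - 689520) = √(-417127) = I*√417127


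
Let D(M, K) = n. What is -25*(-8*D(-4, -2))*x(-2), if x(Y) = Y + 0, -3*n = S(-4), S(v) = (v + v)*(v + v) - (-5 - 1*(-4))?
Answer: 26000/3 ≈ 8666.7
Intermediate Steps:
S(v) = 1 + 4*v² (S(v) = (2*v)*(2*v) - (-5 + 4) = 4*v² - 1*(-1) = 4*v² + 1 = 1 + 4*v²)
n = -65/3 (n = -(1 + 4*(-4)²)/3 = -(1 + 4*16)/3 = -(1 + 64)/3 = -⅓*65 = -65/3 ≈ -21.667)
D(M, K) = -65/3
x(Y) = Y
-25*(-8*D(-4, -2))*x(-2) = -25*(-8*(-65/3))*(-2) = -13000*(-2)/3 = -25*(-1040/3) = 26000/3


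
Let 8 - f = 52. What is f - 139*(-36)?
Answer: 4960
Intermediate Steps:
f = -44 (f = 8 - 1*52 = 8 - 52 = -44)
f - 139*(-36) = -44 - 139*(-36) = -44 + 5004 = 4960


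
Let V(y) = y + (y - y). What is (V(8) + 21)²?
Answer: 841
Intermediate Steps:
V(y) = y (V(y) = y + 0 = y)
(V(8) + 21)² = (8 + 21)² = 29² = 841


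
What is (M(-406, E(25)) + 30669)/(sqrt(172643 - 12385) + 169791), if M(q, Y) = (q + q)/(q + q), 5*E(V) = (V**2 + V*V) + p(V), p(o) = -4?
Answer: 5207489970/28828823423 - 30670*sqrt(160258)/28828823423 ≈ 0.18021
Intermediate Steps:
E(V) = -4/5 + 2*V**2/5 (E(V) = ((V**2 + V*V) - 4)/5 = ((V**2 + V**2) - 4)/5 = (2*V**2 - 4)/5 = (-4 + 2*V**2)/5 = -4/5 + 2*V**2/5)
M(q, Y) = 1 (M(q, Y) = (2*q)/((2*q)) = (2*q)*(1/(2*q)) = 1)
(M(-406, E(25)) + 30669)/(sqrt(172643 - 12385) + 169791) = (1 + 30669)/(sqrt(172643 - 12385) + 169791) = 30670/(sqrt(160258) + 169791) = 30670/(169791 + sqrt(160258))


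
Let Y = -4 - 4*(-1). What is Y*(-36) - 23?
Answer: -23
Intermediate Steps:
Y = 0 (Y = -4 + 4 = 0)
Y*(-36) - 23 = 0*(-36) - 23 = 0 - 23 = -23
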